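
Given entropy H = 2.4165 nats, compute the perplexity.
11.2066

Perplexity is e^H (or exp(H) for natural log).

H = 2.4165 nats
Perplexity = e^2.4165 = 11.2066

Interpretation: The model's uncertainty is equivalent to choosing uniformly among 11.2 options.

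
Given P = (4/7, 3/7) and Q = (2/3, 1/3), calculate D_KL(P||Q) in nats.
0.0196 nats

KL divergence: D_KL(P||Q) = Σ p(x) log(p(x)/q(x))

Computing term by term:
  x=0: 4/7 × log_e[(4/7)/(2/3)] = 4/7 × -0.1542 = -0.0881
  x=1: 3/7 × log_e[(3/7)/(1/3)] = 3/7 × 0.2513 = 0.1077

D_KL(P||Q) = 0.0196 nats

Note: KL divergence is always non-negative and equals 0 iff P = Q.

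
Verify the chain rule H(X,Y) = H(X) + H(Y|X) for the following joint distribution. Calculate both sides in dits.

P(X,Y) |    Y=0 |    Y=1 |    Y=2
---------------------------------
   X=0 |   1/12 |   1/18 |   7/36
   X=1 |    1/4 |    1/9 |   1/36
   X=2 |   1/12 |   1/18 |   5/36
H(X,Y) = 0.8765, H(X) = 0.4731, H(Y|X) = 0.4034 (all in dits)

Chain rule: H(X,Y) = H(X) + H(Y|X)

Left side — joint entropy directly:
H(X,Y) = -Σ p(x,y) log p(x,y) = 0.8765 dits

Right side — compute H(Y|X) from the conditional distributions:
P(X) = (1/3, 7/18, 5/18), so H(X) = 0.4731 dits
H(Y|X) = Σ_x P(X=x) · H(Y|X=x):
  P(Y|X=0) = (1/4, 1/6, 7/12), H(Y|X=0) = 0.4168, weight P(X=0) = 1/3
  P(Y|X=1) = (9/14, 2/7, 1/14), H(Y|X=1) = 0.3607, weight P(X=1) = 7/18
  P(Y|X=2) = (3/10, 1/5, 1/2), H(Y|X=2) = 0.4472, weight P(X=2) = 5/18
H(Y|X) = 0.4034 dits

H(X) + H(Y|X) = 0.4731 + 0.4034 = 0.8765 dits

Both sides equal 0.8765 dits. ✓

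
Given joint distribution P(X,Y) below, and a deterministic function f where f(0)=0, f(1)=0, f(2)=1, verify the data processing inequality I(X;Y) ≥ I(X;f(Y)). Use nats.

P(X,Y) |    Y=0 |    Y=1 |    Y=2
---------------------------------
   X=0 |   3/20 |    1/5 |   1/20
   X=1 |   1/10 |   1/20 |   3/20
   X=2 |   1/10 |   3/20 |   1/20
I(X;Y) = 0.0840, I(X;f(Y)) = 0.0685, inequality holds: 0.0840 ≥ 0.0685

Data Processing Inequality: For any Markov chain X → Y → Z, we have I(X;Y) ≥ I(X;Z).

Here Z = f(Y) is a deterministic function of Y, forming X → Y → Z.

Original I(X;Y) = 0.0840 nats

After applying f:
P(X,Z) where Z=f(Y):
- P(X,Z=0) = P(X,Y=0) + P(X,Y=1)
- P(X,Z=1) = P(X,Y=2)

I(X;Z) = I(X;f(Y)) = 0.0685 nats

Verification: 0.0840 ≥ 0.0685 ✓

Information cannot be created by processing; the function f can only lose information about X.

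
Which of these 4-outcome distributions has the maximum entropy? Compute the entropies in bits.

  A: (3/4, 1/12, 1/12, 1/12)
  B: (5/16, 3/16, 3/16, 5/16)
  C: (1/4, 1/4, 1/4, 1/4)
C

For a discrete distribution over n outcomes, entropy is maximized by the uniform distribution.

Computing entropies:
H(A) = 1.2075 bits
H(B) = 1.9544 bits
H(C) = 2.0000 bits

The uniform distribution (where all probabilities equal 1/4) achieves the maximum entropy of log_2(4) = 2.0000 bits.

Distribution C has the highest entropy.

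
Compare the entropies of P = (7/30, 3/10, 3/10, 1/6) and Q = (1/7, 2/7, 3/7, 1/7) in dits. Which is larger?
P

Computing entropies in dits:
H(P) = 0.5909
H(Q) = 0.5546

Distribution P has higher entropy.

Intuition: The distribution closer to uniform (more spread out) has higher entropy.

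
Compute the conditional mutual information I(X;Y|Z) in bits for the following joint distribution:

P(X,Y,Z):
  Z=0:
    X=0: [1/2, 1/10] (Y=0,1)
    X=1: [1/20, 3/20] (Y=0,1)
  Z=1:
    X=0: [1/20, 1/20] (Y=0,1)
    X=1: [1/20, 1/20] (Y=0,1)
0.1646 bits

Conditional mutual information: I(X;Y|Z) = H(X|Z) + H(Y|Z) - H(X,Y|Z)

H(Z) = 0.7219
H(X,Z) = 1.5710 → H(X|Z) = 0.8490
H(Y,Z) = 1.6388 → H(Y|Z) = 0.9168
H(X,Y,Z) = 2.3232 → H(X,Y|Z) = 1.6013

I(X;Y|Z) = 0.8490 + 0.9168 - 1.6013 = 0.1646 bits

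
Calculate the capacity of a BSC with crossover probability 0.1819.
0.3158 bits

For a binary symmetric channel (BSC) with error probability p:
Capacity C = 1 - H(p) bits per symbol

where H(p) = -p log₂(p) - (1-p) log₂(1-p) is the binary entropy function.

H(0.1819) = 0.6842 bits
C = 1 - 0.6842 = 0.3158 bits per symbol

This means we can reliably transmit up to 0.3158 bits of information per channel use.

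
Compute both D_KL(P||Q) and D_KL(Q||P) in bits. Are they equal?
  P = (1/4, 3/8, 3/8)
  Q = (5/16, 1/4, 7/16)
D_KL(P||Q) = 0.0555, D_KL(Q||P) = 0.0517

KL divergence is not symmetric: D_KL(P||Q) ≠ D_KL(Q||P) in general.

D_KL(P||Q) = 0.0555 bits
D_KL(Q||P) = 0.0517 bits

No, they are not equal!

This asymmetry is why KL divergence is not a true distance metric.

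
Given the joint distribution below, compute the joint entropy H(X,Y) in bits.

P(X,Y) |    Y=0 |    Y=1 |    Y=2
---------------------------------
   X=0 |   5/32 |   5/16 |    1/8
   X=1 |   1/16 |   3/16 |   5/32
2.4391 bits

Joint entropy is H(X,Y) = -Σ_{x,y} p(x,y) log p(x,y).

Summing over all non-zero entries:
H(X,Y) = -[5/32·log_2(5/32) + 5/16·log_2(5/16) + 1/8·log_2(1/8) + 1/16·log_2(1/16) + 3/16·log_2(3/16) + 5/32·log_2(5/32)]
H(X,Y) = 2.4391 bits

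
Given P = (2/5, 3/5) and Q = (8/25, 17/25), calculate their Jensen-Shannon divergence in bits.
0.0050 bits

Jensen-Shannon divergence is:
JSD(P||Q) = 0.5 × D_KL(P||M) + 0.5 × D_KL(Q||M)
where M = 0.5 × (P + Q) is the mixture distribution.

M = 0.5 × (2/5, 3/5) + 0.5 × (8/25, 17/25) = (9/25, 16/25)

D_KL(P||M) = 0.0049 bits
D_KL(Q||M) = 0.0051 bits

JSD(P||Q) = 0.5 × 0.0049 + 0.5 × 0.0051 = 0.0050 bits

Unlike KL divergence, JSD is symmetric and bounded: 0 ≤ JSD ≤ log(2).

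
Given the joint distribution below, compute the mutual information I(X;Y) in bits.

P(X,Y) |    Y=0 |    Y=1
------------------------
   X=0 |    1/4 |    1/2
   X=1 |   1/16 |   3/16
0.0045 bits

Mutual information: I(X;Y) = H(X) + H(Y) - H(X,Y)

Marginals:
P(X) = (3/4, 1/4), H(X) = 0.8113 bits
P(Y) = (5/16, 11/16), H(Y) = 0.8960 bits

Joint entropy: H(X,Y) = 1.7028 bits

I(X;Y) = 0.8113 + 0.8960 - 1.7028 = 0.0045 bits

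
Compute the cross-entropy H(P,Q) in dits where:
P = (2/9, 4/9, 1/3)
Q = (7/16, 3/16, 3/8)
0.5449 dits

Cross-entropy: H(P,Q) = -Σ p(x) log q(x)

Alternatively: H(P,Q) = H(P) + D_KL(P||Q)
H(P) = 0.4607 dits
D_KL(P||Q) = 0.0842 dits

H(P,Q) = 0.4607 + 0.0842 = 0.5449 dits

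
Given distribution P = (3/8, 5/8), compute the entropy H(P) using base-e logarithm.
0.6616 nats

Shannon entropy is H(X) = -Σ p(x) log p(x).

For P = (3/8, 5/8):
H = -3/8 × log_e(3/8) -5/8 × log_e(5/8)
H = 0.6616 nats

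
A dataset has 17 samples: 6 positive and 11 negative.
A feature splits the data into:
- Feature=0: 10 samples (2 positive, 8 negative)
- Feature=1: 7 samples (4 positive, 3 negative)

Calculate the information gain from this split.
0.1063 bits

Information Gain = H(Y) - H(Y|Feature)

Before split:
P(positive) = 6/17 = 0.3529
H(Y) = 0.9367 bits

After split:
Feature=0: H = 0.7219 bits (weight = 10/17)
Feature=1: H = 0.9852 bits (weight = 7/17)
H(Y|Feature) = (10/17)×0.7219 + (7/17)×0.9852 = 0.8303 bits

Information Gain = 0.9367 - 0.8303 = 0.1063 bits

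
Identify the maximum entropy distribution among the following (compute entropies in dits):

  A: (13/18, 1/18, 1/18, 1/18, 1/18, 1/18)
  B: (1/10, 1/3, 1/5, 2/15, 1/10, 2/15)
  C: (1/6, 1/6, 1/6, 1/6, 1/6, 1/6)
C

For a discrete distribution over n outcomes, entropy is maximized by the uniform distribution.

Computing entropies:
H(A) = 0.4508 dits
H(B) = 0.7322 dits
H(C) = 0.7782 dits

The uniform distribution (where all probabilities equal 1/6) achieves the maximum entropy of log_10(6) = 0.7782 dits.

Distribution C has the highest entropy.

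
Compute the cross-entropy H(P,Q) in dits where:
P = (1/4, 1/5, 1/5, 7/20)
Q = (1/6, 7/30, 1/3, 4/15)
0.6173 dits

Cross-entropy: H(P,Q) = -Σ p(x) log q(x)

Alternatively: H(P,Q) = H(P) + D_KL(P||Q)
H(P) = 0.5897 dits
D_KL(P||Q) = 0.0276 dits

H(P,Q) = 0.5897 + 0.0276 = 0.6173 dits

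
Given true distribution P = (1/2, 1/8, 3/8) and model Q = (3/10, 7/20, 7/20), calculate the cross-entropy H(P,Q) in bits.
1.6258 bits

Cross-entropy: H(P,Q) = -Σ p(x) log q(x)

Alternatively: H(P,Q) = H(P) + D_KL(P||Q)
H(P) = 1.4056 bits
D_KL(P||Q) = 0.2201 bits

H(P,Q) = 1.4056 + 0.2201 = 1.6258 bits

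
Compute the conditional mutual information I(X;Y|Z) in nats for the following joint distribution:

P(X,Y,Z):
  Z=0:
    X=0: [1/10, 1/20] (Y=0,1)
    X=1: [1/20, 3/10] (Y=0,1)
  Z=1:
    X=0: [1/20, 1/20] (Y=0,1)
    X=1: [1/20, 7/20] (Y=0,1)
0.0966 nats

Conditional mutual information: I(X;Y|Z) = H(X|Z) + H(Y|Z) - H(X,Y|Z)

H(Z) = 0.6931
H(X,Z) = 1.2488 → H(X|Z) = 0.5556
H(Y,Z) = 1.2488 → H(Y|Z) = 0.5556
H(X,Y,Z) = 1.7078 → H(X,Y|Z) = 1.0147

I(X;Y|Z) = 0.5556 + 0.5556 - 1.0147 = 0.0966 nats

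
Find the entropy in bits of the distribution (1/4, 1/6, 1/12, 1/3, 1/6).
2.1887 bits

Shannon entropy is H(X) = -Σ p(x) log p(x).

For P = (1/4, 1/6, 1/12, 1/3, 1/6):
H = -1/4 × log_2(1/4) -1/6 × log_2(1/6) -1/12 × log_2(1/12) -1/3 × log_2(1/3) -1/6 × log_2(1/6)
H = 2.1887 bits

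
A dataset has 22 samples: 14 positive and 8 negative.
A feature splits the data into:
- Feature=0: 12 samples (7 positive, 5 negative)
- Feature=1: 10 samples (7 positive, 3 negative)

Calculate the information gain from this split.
0.0106 bits

Information Gain = H(Y) - H(Y|Feature)

Before split:
P(positive) = 14/22 = 0.6364
H(Y) = 0.9457 bits

After split:
Feature=0: H = 0.9799 bits (weight = 12/22)
Feature=1: H = 0.8813 bits (weight = 10/22)
H(Y|Feature) = (12/22)×0.9799 + (10/22)×0.8813 = 0.9351 bits

Information Gain = 0.9457 - 0.9351 = 0.0106 bits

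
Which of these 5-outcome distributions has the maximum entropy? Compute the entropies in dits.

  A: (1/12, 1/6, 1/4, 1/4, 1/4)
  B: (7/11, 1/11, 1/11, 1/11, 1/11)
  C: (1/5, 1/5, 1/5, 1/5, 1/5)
C

For a discrete distribution over n outcomes, entropy is maximized by the uniform distribution.

Computing entropies:
H(A) = 0.6712 dits
H(B) = 0.5036 dits
H(C) = 0.6990 dits

The uniform distribution (where all probabilities equal 1/5) achieves the maximum entropy of log_10(5) = 0.6990 dits.

Distribution C has the highest entropy.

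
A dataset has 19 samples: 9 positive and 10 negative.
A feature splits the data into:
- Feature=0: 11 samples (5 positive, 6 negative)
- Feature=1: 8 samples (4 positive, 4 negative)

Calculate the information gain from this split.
0.0015 bits

Information Gain = H(Y) - H(Y|Feature)

Before split:
P(positive) = 9/19 = 0.4737
H(Y) = 0.9980 bits

After split:
Feature=0: H = 0.9940 bits (weight = 11/19)
Feature=1: H = 1.0000 bits (weight = 8/19)
H(Y|Feature) = (11/19)×0.9940 + (8/19)×1.0000 = 0.9965 bits

Information Gain = 0.9980 - 0.9965 = 0.0015 bits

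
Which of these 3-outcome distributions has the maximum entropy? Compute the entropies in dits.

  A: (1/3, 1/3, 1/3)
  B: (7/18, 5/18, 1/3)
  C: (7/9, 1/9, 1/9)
A

For a discrete distribution over n outcomes, entropy is maximized by the uniform distribution.

Computing entropies:
H(A) = 0.4771 dits
H(B) = 0.4731 dits
H(C) = 0.2969 dits

The uniform distribution (where all probabilities equal 1/3) achieves the maximum entropy of log_10(3) = 0.4771 dits.

Distribution A has the highest entropy.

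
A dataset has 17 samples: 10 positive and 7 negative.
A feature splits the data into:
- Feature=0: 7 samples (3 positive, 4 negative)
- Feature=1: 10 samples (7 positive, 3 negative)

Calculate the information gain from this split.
0.0533 bits

Information Gain = H(Y) - H(Y|Feature)

Before split:
P(positive) = 10/17 = 0.5882
H(Y) = 0.9774 bits

After split:
Feature=0: H = 0.9852 bits (weight = 7/17)
Feature=1: H = 0.8813 bits (weight = 10/17)
H(Y|Feature) = (7/17)×0.9852 + (10/17)×0.8813 = 0.9241 bits

Information Gain = 0.9774 - 0.9241 = 0.0533 bits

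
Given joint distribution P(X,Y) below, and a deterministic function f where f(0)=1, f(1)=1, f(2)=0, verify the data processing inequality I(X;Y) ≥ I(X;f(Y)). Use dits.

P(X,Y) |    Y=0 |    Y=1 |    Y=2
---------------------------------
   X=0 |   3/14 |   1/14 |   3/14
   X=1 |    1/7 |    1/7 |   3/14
I(X;Y) = 0.0084, I(X;f(Y)) = 0.0000, inequality holds: 0.0084 ≥ 0.0000

Data Processing Inequality: For any Markov chain X → Y → Z, we have I(X;Y) ≥ I(X;Z).

Here Z = f(Y) is a deterministic function of Y, forming X → Y → Z.

Original I(X;Y) = 0.0084 dits

After applying f:
P(X,Z) where Z=f(Y):
- P(X,Z=0) = P(X,Y=2)
- P(X,Z=1) = P(X,Y=0) + P(X,Y=1)

I(X;Z) = I(X;f(Y)) = 0.0000 dits

Verification: 0.0084 ≥ 0.0000 ✓

Information cannot be created by processing; the function f can only lose information about X.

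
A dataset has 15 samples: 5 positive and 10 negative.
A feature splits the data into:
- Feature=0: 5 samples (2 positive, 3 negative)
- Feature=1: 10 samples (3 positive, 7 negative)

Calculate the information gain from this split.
0.0071 bits

Information Gain = H(Y) - H(Y|Feature)

Before split:
P(positive) = 5/15 = 0.3333
H(Y) = 0.9183 bits

After split:
Feature=0: H = 0.9710 bits (weight = 5/15)
Feature=1: H = 0.8813 bits (weight = 10/15)
H(Y|Feature) = (5/15)×0.9710 + (10/15)×0.8813 = 0.9112 bits

Information Gain = 0.9183 - 0.9112 = 0.0071 bits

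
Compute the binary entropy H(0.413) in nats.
0.6779 nats

The binary entropy function is:
H(p) = -p log(p) - (1-p) log(1-p)

H(0.413) = -0.413 × log_e(0.413) - 0.587 × log_e(0.587)
H(0.413) = 0.6779 nats

Note: Binary entropy is maximized at p=0.5 (H=1 bit) and minimized at p=0 or p=1 (H=0).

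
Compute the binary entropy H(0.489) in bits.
0.9997 bits

The binary entropy function is:
H(p) = -p log(p) - (1-p) log(1-p)

H(0.489) = -0.489 × log_2(0.489) - 0.511 × log_2(0.511)
H(0.489) = 0.9997 bits

Note: Binary entropy is maximized at p=0.5 (H=1 bit) and minimized at p=0 or p=1 (H=0).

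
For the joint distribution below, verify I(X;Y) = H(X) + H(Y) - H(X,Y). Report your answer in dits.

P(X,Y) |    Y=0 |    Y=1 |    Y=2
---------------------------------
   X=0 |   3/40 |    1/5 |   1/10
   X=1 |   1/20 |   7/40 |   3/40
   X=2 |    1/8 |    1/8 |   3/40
I(X;Y) = 0.0106 dits

Mutual information has multiple equivalent forms:
- I(X;Y) = H(X) - H(X|Y)
- I(X;Y) = H(Y) - H(Y|X)
- I(X;Y) = H(X) + H(Y) - H(X,Y)

Computing all quantities:
H(X) = 0.4752, H(Y) = 0.4515, H(X,Y) = 0.9162
H(X|Y) = 0.4647, H(Y|X) = 0.4410

Verification:
H(X) - H(X|Y) = 0.4752 - 0.4647 = 0.0106
H(Y) - H(Y|X) = 0.4515 - 0.4410 = 0.0106
H(X) + H(Y) - H(X,Y) = 0.4752 + 0.4515 - 0.9162 = 0.0106

All forms give I(X;Y) = 0.0106 dits. ✓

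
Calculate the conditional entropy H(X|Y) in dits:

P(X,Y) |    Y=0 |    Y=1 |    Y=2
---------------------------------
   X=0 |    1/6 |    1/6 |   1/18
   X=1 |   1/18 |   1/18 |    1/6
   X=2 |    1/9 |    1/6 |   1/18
0.4307 dits

Using the chain rule: H(X|Y) = H(X,Y) - H(Y)

First, compute H(X,Y) = 0.9037 dits

Marginal P(Y) = (1/3, 7/18, 5/18)
H(Y) = 0.4731 dits

H(X|Y) = H(X,Y) - H(Y) = 0.9037 - 0.4731 = 0.4307 dits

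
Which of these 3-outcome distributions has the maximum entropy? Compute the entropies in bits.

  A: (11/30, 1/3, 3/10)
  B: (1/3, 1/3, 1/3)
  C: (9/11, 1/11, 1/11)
B

For a discrete distribution over n outcomes, entropy is maximized by the uniform distribution.

Computing entropies:
H(A) = 1.5801 bits
H(B) = 1.5850 bits
H(C) = 0.8659 bits

The uniform distribution (where all probabilities equal 1/3) achieves the maximum entropy of log_2(3) = 1.5850 bits.

Distribution B has the highest entropy.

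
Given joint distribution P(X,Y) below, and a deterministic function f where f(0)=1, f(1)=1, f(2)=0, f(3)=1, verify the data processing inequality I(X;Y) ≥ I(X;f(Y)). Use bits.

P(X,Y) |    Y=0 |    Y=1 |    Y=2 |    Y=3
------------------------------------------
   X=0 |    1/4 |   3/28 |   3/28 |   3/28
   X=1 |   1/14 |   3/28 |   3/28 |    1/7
I(X;Y) = 0.0647, I(X;f(Y)) = 0.0041, inequality holds: 0.0647 ≥ 0.0041

Data Processing Inequality: For any Markov chain X → Y → Z, we have I(X;Y) ≥ I(X;Z).

Here Z = f(Y) is a deterministic function of Y, forming X → Y → Z.

Original I(X;Y) = 0.0647 bits

After applying f:
P(X,Z) where Z=f(Y):
- P(X,Z=0) = P(X,Y=2)
- P(X,Z=1) = P(X,Y=0) + P(X,Y=1) + P(X,Y=3)

I(X;Z) = I(X;f(Y)) = 0.0041 bits

Verification: 0.0647 ≥ 0.0041 ✓

Information cannot be created by processing; the function f can only lose information about X.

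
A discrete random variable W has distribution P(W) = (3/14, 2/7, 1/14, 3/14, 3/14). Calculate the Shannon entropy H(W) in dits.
0.6674 dits

Shannon entropy is H(X) = -Σ p(x) log p(x).

For P = (3/14, 2/7, 1/14, 3/14, 3/14):
H = -3/14 × log_10(3/14) -2/7 × log_10(2/7) -1/14 × log_10(1/14) -3/14 × log_10(3/14) -3/14 × log_10(3/14)
H = 0.6674 dits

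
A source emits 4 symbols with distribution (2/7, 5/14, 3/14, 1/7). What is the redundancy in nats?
0.0526 nats

Redundancy measures how far a source is from maximum entropy:
R = H_max - H(X)

Maximum entropy for 4 symbols: H_max = log_e(4) = 1.3863 nats
Actual entropy: H(X) = 1.3337 nats
Redundancy: R = 1.3863 - 1.3337 = 0.0526 nats

This redundancy represents potential for compression: the source could be compressed by 0.0526 nats per symbol.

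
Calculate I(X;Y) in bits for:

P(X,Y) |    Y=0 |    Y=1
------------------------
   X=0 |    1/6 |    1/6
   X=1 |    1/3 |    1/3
0.0000 bits

Mutual information: I(X;Y) = H(X) + H(Y) - H(X,Y)

Marginals:
P(X) = (1/3, 2/3), H(X) = 0.9183 bits
P(Y) = (1/2, 1/2), H(Y) = 1.0000 bits

Joint entropy: H(X,Y) = 1.9183 bits

I(X;Y) = 0.9183 + 1.0000 - 1.9183 = 0.0000 bits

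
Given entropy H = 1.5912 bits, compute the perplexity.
3.0130

Perplexity is 2^H (or exp(H) for natural log).

H = 1.5912 bits
Perplexity = 2^1.5912 = 3.0130

Interpretation: The model's uncertainty is equivalent to choosing uniformly among 3.0 options.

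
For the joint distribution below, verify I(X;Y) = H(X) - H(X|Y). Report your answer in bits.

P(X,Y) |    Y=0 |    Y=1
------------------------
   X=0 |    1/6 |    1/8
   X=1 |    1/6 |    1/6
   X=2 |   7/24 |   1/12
I(X;Y) = 0.0472 bits

Mutual information has multiple equivalent forms:
- I(X;Y) = H(X) - H(X|Y)
- I(X;Y) = H(Y) - H(Y|X)
- I(X;Y) = H(X) + H(Y) - H(X,Y)

Computing all quantities:
H(X) = 1.5774, H(Y) = 0.9544, H(X,Y) = 2.4847
H(X|Y) = 1.5303, H(Y|X) = 0.9073

Verification:
H(X) - H(X|Y) = 1.5774 - 1.5303 = 0.0472
H(Y) - H(Y|X) = 0.9544 - 0.9073 = 0.0472
H(X) + H(Y) - H(X,Y) = 1.5774 + 0.9544 - 2.4847 = 0.0472

All forms give I(X;Y) = 0.0472 bits. ✓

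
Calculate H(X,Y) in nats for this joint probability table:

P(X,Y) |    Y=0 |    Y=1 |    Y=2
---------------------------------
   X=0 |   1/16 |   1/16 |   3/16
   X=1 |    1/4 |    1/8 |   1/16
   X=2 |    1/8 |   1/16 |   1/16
2.0467 nats

Joint entropy is H(X,Y) = -Σ_{x,y} p(x,y) log p(x,y).

Summing over all non-zero entries:
H(X,Y) = -[1/16·log_e(1/16) + 1/16·log_e(1/16) + 3/16·log_e(3/16) + 1/4·log_e(1/4) + 1/8·log_e(1/8) + 1/16·log_e(1/16) + 1/8·log_e(1/8) + 1/16·log_e(1/16) + 1/16·log_e(1/16)]
H(X,Y) = 2.0467 nats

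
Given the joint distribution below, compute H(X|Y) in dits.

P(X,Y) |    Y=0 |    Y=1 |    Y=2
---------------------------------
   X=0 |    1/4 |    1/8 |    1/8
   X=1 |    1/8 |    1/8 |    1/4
0.2826 dits

Using the chain rule: H(X|Y) = H(X,Y) - H(Y)

First, compute H(X,Y) = 0.7526 dits

Marginal P(Y) = (3/8, 1/4, 3/8)
H(Y) = 0.4700 dits

H(X|Y) = H(X,Y) - H(Y) = 0.7526 - 0.4700 = 0.2826 dits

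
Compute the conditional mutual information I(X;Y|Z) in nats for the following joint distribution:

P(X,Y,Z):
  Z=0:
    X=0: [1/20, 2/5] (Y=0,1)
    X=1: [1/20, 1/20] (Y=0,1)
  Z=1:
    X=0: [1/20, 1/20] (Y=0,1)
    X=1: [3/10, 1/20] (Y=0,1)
0.0600 nats

Conditional mutual information: I(X;Y|Z) = H(X|Z) + H(Y|Z) - H(X,Y|Z)

H(Z) = 0.6881
H(X,Z) = 1.1873 → H(X|Z) = 0.4991
H(Y,Z) = 1.1873 → H(Y|Z) = 0.4991
H(X,Y,Z) = 1.6264 → H(X,Y|Z) = 0.9383

I(X;Y|Z) = 0.4991 + 0.4991 - 0.9383 = 0.0600 nats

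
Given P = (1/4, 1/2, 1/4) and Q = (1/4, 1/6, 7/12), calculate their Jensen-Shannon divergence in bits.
0.1124 bits

Jensen-Shannon divergence is:
JSD(P||Q) = 0.5 × D_KL(P||M) + 0.5 × D_KL(Q||M)
where M = 0.5 × (P + Q) is the mixture distribution.

M = 0.5 × (1/4, 1/2, 1/4) + 0.5 × (1/4, 1/6, 7/12) = (1/4, 1/3, 5/12)

D_KL(P||M) = 0.1082 bits
D_KL(Q||M) = 0.1165 bits

JSD(P||Q) = 0.5 × 0.1082 + 0.5 × 0.1165 = 0.1124 bits

Unlike KL divergence, JSD is symmetric and bounded: 0 ≤ JSD ≤ log(2).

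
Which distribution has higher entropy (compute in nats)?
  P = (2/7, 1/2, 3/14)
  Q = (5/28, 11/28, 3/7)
Q

Computing entropies in nats:
H(P) = 1.0346
H(Q) = 1.0378

Distribution Q has higher entropy.

Intuition: The distribution closer to uniform (more spread out) has higher entropy.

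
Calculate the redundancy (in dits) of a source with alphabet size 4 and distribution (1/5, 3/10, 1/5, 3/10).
0.0087 dits

Redundancy measures how far a source is from maximum entropy:
R = H_max - H(X)

Maximum entropy for 4 symbols: H_max = log_10(4) = 0.6021 dits
Actual entropy: H(X) = 0.5933 dits
Redundancy: R = 0.6021 - 0.5933 = 0.0087 dits

This redundancy represents potential for compression: the source could be compressed by 0.0087 dits per symbol.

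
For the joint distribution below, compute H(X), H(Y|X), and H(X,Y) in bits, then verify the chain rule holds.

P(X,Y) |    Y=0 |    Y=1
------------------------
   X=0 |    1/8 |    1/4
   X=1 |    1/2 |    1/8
H(X,Y) = 1.7500, H(X) = 0.9544, H(Y|X) = 0.7956 (all in bits)

Chain rule: H(X,Y) = H(X) + H(Y|X)

Left side — joint entropy directly:
H(X,Y) = -Σ p(x,y) log p(x,y) = 1.7500 bits

Right side — compute H(Y|X) from the conditional distributions:
P(X) = (3/8, 5/8), so H(X) = 0.9544 bits
H(Y|X) = Σ_x P(X=x) · H(Y|X=x):
  P(Y|X=0) = (1/3, 2/3), H(Y|X=0) = 0.9183, weight P(X=0) = 3/8
  P(Y|X=1) = (4/5, 1/5), H(Y|X=1) = 0.7219, weight P(X=1) = 5/8
H(Y|X) = 0.7956 bits

H(X) + H(Y|X) = 0.9544 + 0.7956 = 1.7500 bits

Both sides equal 1.7500 bits. ✓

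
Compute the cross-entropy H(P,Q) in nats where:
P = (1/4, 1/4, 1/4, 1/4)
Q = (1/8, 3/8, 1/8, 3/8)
1.5301 nats

Cross-entropy: H(P,Q) = -Σ p(x) log q(x)

Alternatively: H(P,Q) = H(P) + D_KL(P||Q)
H(P) = 1.3863 nats
D_KL(P||Q) = 0.1438 nats

H(P,Q) = 1.3863 + 0.1438 = 1.5301 nats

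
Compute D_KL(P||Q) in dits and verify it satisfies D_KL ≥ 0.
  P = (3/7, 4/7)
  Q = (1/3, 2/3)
0.0085 dits

KL divergence satisfies the Gibbs inequality: D_KL(P||Q) ≥ 0 for all distributions P, Q.

D_KL(P||Q) = Σ p(x) log(p(x)/q(x))
Term by term:
  x=0: 3/7 × log_10[(3/7)/(1/3)] = 0.0468
  x=1: 4/7 × log_10[(4/7)/(2/3)] = -0.0383
D_KL(P||Q) = 0.0085 dits

D_KL(P||Q) = 0.0085 ≥ 0 ✓

This non-negativity is a fundamental property: relative entropy cannot be negative because it measures how different Q is from P.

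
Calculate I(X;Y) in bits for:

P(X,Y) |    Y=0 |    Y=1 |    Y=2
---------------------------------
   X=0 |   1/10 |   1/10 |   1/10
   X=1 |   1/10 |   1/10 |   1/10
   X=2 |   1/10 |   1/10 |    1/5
0.0200 bits

Mutual information: I(X;Y) = H(X) + H(Y) - H(X,Y)

Marginals:
P(X) = (3/10, 3/10, 2/5), H(X) = 1.5710 bits
P(Y) = (3/10, 3/10, 2/5), H(Y) = 1.5710 bits

Joint entropy: H(X,Y) = 3.1219 bits

I(X;Y) = 1.5710 + 1.5710 - 3.1219 = 0.0200 bits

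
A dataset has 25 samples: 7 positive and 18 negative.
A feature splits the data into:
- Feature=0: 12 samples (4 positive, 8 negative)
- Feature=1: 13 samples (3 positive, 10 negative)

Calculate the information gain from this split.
0.0094 bits

Information Gain = H(Y) - H(Y|Feature)

Before split:
P(positive) = 7/25 = 0.2800
H(Y) = 0.8555 bits

After split:
Feature=0: H = 0.9183 bits (weight = 12/25)
Feature=1: H = 0.7793 bits (weight = 13/25)
H(Y|Feature) = (12/25)×0.9183 + (13/25)×0.7793 = 0.8460 bits

Information Gain = 0.8555 - 0.8460 = 0.0094 bits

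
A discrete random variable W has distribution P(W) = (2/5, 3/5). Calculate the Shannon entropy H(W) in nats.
0.6730 nats

Shannon entropy is H(X) = -Σ p(x) log p(x).

For P = (2/5, 3/5):
H = -2/5 × log_e(2/5) -3/5 × log_e(3/5)
H = 0.6730 nats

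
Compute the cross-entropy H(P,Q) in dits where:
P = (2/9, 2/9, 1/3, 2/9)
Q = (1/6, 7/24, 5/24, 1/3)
0.6249 dits

Cross-entropy: H(P,Q) = -Σ p(x) log q(x)

Alternatively: H(P,Q) = H(P) + D_KL(P||Q)
H(P) = 0.5945 dits
D_KL(P||Q) = 0.0304 dits

H(P,Q) = 0.5945 + 0.0304 = 0.6249 dits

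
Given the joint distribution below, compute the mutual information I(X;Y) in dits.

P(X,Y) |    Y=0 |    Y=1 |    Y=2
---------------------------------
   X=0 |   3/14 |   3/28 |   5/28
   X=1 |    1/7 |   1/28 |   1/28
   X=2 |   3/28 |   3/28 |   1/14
0.0153 dits

Mutual information: I(X;Y) = H(X) + H(Y) - H(X,Y)

Marginals:
P(X) = (1/2, 3/14, 2/7), H(X) = 0.4493 dits
P(Y) = (13/28, 1/4, 2/7), H(Y) = 0.4607 dits

Joint entropy: H(X,Y) = 0.8947 dits

I(X;Y) = 0.4493 + 0.4607 - 0.8947 = 0.0153 dits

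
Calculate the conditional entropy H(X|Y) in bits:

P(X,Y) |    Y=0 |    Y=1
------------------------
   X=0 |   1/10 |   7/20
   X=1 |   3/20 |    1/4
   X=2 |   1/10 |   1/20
1.3871 bits

Using the chain rule: H(X|Y) = H(X,Y) - H(Y)

First, compute H(X,Y) = 2.3211 bits

Marginal P(Y) = (7/20, 13/20)
H(Y) = 0.9341 bits

H(X|Y) = H(X,Y) - H(Y) = 2.3211 - 0.9341 = 1.3871 bits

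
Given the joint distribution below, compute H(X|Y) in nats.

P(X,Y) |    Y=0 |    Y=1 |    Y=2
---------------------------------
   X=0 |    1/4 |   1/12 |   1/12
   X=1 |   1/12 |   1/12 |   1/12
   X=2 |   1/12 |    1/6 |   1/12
1.0172 nats

Using the chain rule: H(X|Y) = H(X,Y) - H(Y)

First, compute H(X,Y) = 2.0947 nats

Marginal P(Y) = (5/12, 1/3, 1/4)
H(Y) = 1.0776 nats

H(X|Y) = H(X,Y) - H(Y) = 2.0947 - 1.0776 = 1.0172 nats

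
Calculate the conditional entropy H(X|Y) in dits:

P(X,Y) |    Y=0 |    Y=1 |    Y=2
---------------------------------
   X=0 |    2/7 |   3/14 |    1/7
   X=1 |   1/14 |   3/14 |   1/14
0.2659 dits

Using the chain rule: H(X|Y) = H(X,Y) - H(Y)

First, compute H(X,Y) = 0.7266 dits

Marginal P(Y) = (5/14, 3/7, 3/14)
H(Y) = 0.4608 dits

H(X|Y) = H(X,Y) - H(Y) = 0.7266 - 0.4608 = 0.2659 dits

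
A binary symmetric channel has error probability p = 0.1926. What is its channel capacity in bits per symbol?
0.2931 bits

For a binary symmetric channel (BSC) with error probability p:
Capacity C = 1 - H(p) bits per symbol

where H(p) = -p log₂(p) - (1-p) log₂(1-p) is the binary entropy function.

H(0.1926) = 0.7069 bits
C = 1 - 0.7069 = 0.2931 bits per symbol

This means we can reliably transmit up to 0.2931 bits of information per channel use.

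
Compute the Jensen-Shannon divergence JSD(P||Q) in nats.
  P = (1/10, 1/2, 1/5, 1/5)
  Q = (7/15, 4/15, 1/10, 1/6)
0.0917 nats

Jensen-Shannon divergence is:
JSD(P||Q) = 0.5 × D_KL(P||M) + 0.5 × D_KL(Q||M)
where M = 0.5 × (P + Q) is the mixture distribution.

M = 0.5 × (1/10, 1/2, 1/5, 1/5) + 0.5 × (7/15, 4/15, 1/10, 1/6) = (0.283333, 0.383333, 3/20, 0.183333)

D_KL(P||M) = 0.1036 nats
D_KL(Q||M) = 0.0797 nats

JSD(P||Q) = 0.5 × 0.1036 + 0.5 × 0.0797 = 0.0917 nats

Unlike KL divergence, JSD is symmetric and bounded: 0 ≤ JSD ≤ log(2).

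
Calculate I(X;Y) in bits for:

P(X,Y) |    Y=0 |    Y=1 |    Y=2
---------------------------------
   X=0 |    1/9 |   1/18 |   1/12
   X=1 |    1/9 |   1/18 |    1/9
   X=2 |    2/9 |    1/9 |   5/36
0.0063 bits

Mutual information: I(X;Y) = H(X) + H(Y) - H(X,Y)

Marginals:
P(X) = (1/4, 5/18, 17/36), H(X) = 1.5245 bits
P(Y) = (4/9, 2/9, 1/3), H(Y) = 1.5305 bits

Joint entropy: H(X,Y) = 3.0487 bits

I(X;Y) = 1.5245 + 1.5305 - 3.0487 = 0.0063 bits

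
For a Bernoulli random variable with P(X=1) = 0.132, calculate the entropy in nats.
0.3902 nats

The binary entropy function is:
H(p) = -p log(p) - (1-p) log(1-p)

H(0.132) = -0.132 × log_e(0.132) - 0.868 × log_e(0.868)
H(0.132) = 0.3902 nats

Note: Binary entropy is maximized at p=0.5 (H=1 bit) and minimized at p=0 or p=1 (H=0).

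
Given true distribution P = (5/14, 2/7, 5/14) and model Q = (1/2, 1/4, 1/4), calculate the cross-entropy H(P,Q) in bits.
1.6429 bits

Cross-entropy: H(P,Q) = -Σ p(x) log q(x)

Alternatively: H(P,Q) = H(P) + D_KL(P||Q)
H(P) = 1.5774 bits
D_KL(P||Q) = 0.0655 bits

H(P,Q) = 1.5774 + 0.0655 = 1.6429 bits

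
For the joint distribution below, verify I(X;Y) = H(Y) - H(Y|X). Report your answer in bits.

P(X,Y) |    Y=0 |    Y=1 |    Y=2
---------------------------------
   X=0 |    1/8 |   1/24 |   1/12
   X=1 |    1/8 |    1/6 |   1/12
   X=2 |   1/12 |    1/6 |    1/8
I(X;Y) = 0.0648 bits

Mutual information has multiple equivalent forms:
- I(X;Y) = H(X) - H(X|Y)
- I(X;Y) = H(Y) - H(Y|X)
- I(X;Y) = H(X) + H(Y) - H(X,Y)

Computing all quantities:
H(X) = 1.5613, H(Y) = 1.5774, H(X,Y) = 3.0739
H(X|Y) = 1.4965, H(Y|X) = 1.5127

Verification:
H(X) - H(X|Y) = 1.5613 - 1.4965 = 0.0648
H(Y) - H(Y|X) = 1.5774 - 1.5127 = 0.0648
H(X) + H(Y) - H(X,Y) = 1.5613 + 1.5774 - 3.0739 = 0.0648

All forms give I(X;Y) = 0.0648 bits. ✓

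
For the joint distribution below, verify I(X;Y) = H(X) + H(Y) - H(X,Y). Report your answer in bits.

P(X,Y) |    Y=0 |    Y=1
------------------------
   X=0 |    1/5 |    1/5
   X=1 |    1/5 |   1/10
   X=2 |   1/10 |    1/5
I(X;Y) = 0.0490 bits

Mutual information has multiple equivalent forms:
- I(X;Y) = H(X) - H(X|Y)
- I(X;Y) = H(Y) - H(Y|X)
- I(X;Y) = H(X) + H(Y) - H(X,Y)

Computing all quantities:
H(X) = 1.5710, H(Y) = 1.0000, H(X,Y) = 2.5219
H(X|Y) = 1.5219, H(Y|X) = 0.9510

Verification:
H(X) - H(X|Y) = 1.5710 - 1.5219 = 0.0490
H(Y) - H(Y|X) = 1.0000 - 0.9510 = 0.0490
H(X) + H(Y) - H(X,Y) = 1.5710 + 1.0000 - 2.5219 = 0.0490

All forms give I(X;Y) = 0.0490 bits. ✓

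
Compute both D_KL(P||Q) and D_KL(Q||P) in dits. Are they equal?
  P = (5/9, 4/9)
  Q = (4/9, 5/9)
D_KL(P||Q) = 0.0108, D_KL(Q||P) = 0.0108

KL divergence is not symmetric: D_KL(P||Q) ≠ D_KL(Q||P) in general.

D_KL(P||Q) = 0.0108 dits
D_KL(Q||P) = 0.0108 dits

In this case they happen to be equal (to 4 decimal places).

This asymmetry is why KL divergence is not a true distance metric.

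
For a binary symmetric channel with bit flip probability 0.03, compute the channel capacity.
0.8056 bits

For a binary symmetric channel (BSC) with error probability p:
Capacity C = 1 - H(p) bits per symbol

where H(p) = -p log₂(p) - (1-p) log₂(1-p) is the binary entropy function.

H(0.03) = 0.1944 bits
C = 1 - 0.1944 = 0.8056 bits per symbol

This means we can reliably transmit up to 0.8056 bits of information per channel use.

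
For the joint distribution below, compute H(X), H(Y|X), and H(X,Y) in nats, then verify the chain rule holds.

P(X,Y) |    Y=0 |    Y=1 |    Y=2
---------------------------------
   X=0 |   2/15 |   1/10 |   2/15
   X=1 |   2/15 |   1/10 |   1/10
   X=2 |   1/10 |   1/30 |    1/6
H(X,Y) = 2.1390, H(X) = 1.0953, H(Y|X) = 1.0437 (all in nats)

Chain rule: H(X,Y) = H(X) + H(Y|X)

Left side — joint entropy directly:
H(X,Y) = -Σ p(x,y) log p(x,y) = 2.1390 nats

Right side — compute H(Y|X) from the conditional distributions:
P(X) = (11/30, 1/3, 3/10), so H(X) = 1.0953 nats
H(Y|X) = Σ_x P(X=x) · H(Y|X=x):
  P(Y|X=0) = (4/11, 3/11, 4/11), H(Y|X=0) = 1.0901, weight P(X=0) = 11/30
  P(Y|X=1) = (2/5, 3/10, 3/10), H(Y|X=1) = 1.0889, weight P(X=1) = 1/3
  P(Y|X=2) = (1/3, 1/9, 5/9), H(Y|X=2) = 0.9369, weight P(X=2) = 3/10
H(Y|X) = 1.0437 nats

H(X) + H(Y|X) = 1.0953 + 1.0437 = 2.1390 nats

Both sides equal 2.1390 nats. ✓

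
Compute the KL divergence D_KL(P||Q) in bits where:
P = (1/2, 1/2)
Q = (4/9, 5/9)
0.0090 bits

KL divergence: D_KL(P||Q) = Σ p(x) log(p(x)/q(x))

Computing term by term:
  x=0: 1/2 × log_2[(1/2)/(4/9)] = 1/2 × 0.1699 = 0.0850
  x=1: 1/2 × log_2[(1/2)/(5/9)] = 1/2 × -0.1520 = -0.0760

D_KL(P||Q) = 0.0090 bits

Note: KL divergence is always non-negative and equals 0 iff P = Q.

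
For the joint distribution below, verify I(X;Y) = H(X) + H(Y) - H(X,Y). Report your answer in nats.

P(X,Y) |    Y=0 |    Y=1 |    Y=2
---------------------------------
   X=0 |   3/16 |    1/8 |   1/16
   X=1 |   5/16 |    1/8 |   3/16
I(X;Y) = 0.0169 nats

Mutual information has multiple equivalent forms:
- I(X;Y) = H(X) - H(X|Y)
- I(X;Y) = H(Y) - H(Y|X)
- I(X;Y) = H(X) + H(Y) - H(X,Y)

Computing all quantities:
H(X) = 0.6616, H(Y) = 1.0397, H(X,Y) = 1.6844
H(X|Y) = 0.6447, H(Y|X) = 1.0228

Verification:
H(X) - H(X|Y) = 0.6616 - 0.6447 = 0.0169
H(Y) - H(Y|X) = 1.0397 - 1.0228 = 0.0169
H(X) + H(Y) - H(X,Y) = 0.6616 + 1.0397 - 1.6844 = 0.0169

All forms give I(X;Y) = 0.0169 nats. ✓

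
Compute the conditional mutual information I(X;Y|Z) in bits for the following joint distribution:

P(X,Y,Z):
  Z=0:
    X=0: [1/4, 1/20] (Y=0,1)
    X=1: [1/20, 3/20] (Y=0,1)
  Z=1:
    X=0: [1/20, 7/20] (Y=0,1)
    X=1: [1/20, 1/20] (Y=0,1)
0.1718 bits

Conditional mutual information: I(X;Y|Z) = H(X|Z) + H(Y|Z) - H(X,Y|Z)

H(Z) = 1.0000
H(X,Z) = 1.8464 → H(X|Z) = 0.8464
H(Y,Z) = 1.8464 → H(Y|Z) = 0.8464
H(X,Y,Z) = 2.5211 → H(X,Y|Z) = 1.5211

I(X;Y|Z) = 0.8464 + 0.8464 - 1.5211 = 0.1718 bits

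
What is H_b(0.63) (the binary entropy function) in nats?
0.6590 nats

The binary entropy function is:
H(p) = -p log(p) - (1-p) log(1-p)

H(0.63) = -0.63 × log_e(0.63) - 0.37 × log_e(0.37)
H(0.63) = 0.6590 nats

Note: Binary entropy is maximized at p=0.5 (H=1 bit) and minimized at p=0 or p=1 (H=0).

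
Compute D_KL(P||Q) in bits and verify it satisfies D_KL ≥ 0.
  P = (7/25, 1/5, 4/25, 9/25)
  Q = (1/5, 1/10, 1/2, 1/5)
0.3782 bits

KL divergence satisfies the Gibbs inequality: D_KL(P||Q) ≥ 0 for all distributions P, Q.

D_KL(P||Q) = Σ p(x) log(p(x)/q(x))
Term by term:
  x=0: 7/25 × log_2[(7/25)/(1/5)] = 0.1359
  x=1: 1/5 × log_2[(1/5)/(1/10)] = 0.2000
  x=2: 4/25 × log_2[(4/25)/(1/2)] = -0.2630
  x=3: 9/25 × log_2[(9/25)/(1/5)] = 0.3053
D_KL(P||Q) = 0.3782 bits

D_KL(P||Q) = 0.3782 ≥ 0 ✓

This non-negativity is a fundamental property: relative entropy cannot be negative because it measures how different Q is from P.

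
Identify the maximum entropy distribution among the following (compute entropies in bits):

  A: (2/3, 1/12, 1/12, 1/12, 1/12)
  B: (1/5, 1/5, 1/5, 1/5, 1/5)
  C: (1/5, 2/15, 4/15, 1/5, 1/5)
B

For a discrete distribution over n outcomes, entropy is maximized by the uniform distribution.

Computing entropies:
H(A) = 1.5850 bits
H(B) = 2.3219 bits
H(C) = 2.2892 bits

The uniform distribution (where all probabilities equal 1/5) achieves the maximum entropy of log_2(5) = 2.3219 bits.

Distribution B has the highest entropy.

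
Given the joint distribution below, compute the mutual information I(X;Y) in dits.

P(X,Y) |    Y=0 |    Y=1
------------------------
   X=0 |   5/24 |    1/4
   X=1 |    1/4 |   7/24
0.0000 dits

Mutual information: I(X;Y) = H(X) + H(Y) - H(X,Y)

Marginals:
P(X) = (11/24, 13/24), H(X) = 0.2995 dits
P(Y) = (11/24, 13/24), H(Y) = 0.2995 dits

Joint entropy: H(X,Y) = 0.5990 dits

I(X;Y) = 0.2995 + 0.2995 - 0.5990 = 0.0000 dits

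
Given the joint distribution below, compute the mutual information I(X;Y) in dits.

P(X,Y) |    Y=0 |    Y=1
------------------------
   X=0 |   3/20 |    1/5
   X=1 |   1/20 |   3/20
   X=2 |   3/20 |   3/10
0.0041 dits

Mutual information: I(X;Y) = H(X) + H(Y) - H(X,Y)

Marginals:
P(X) = (7/20, 1/5, 9/20), H(X) = 0.4554 dits
P(Y) = (7/20, 13/20), H(Y) = 0.2812 dits

Joint entropy: H(X,Y) = 0.7325 dits

I(X;Y) = 0.4554 + 0.2812 - 0.7325 = 0.0041 dits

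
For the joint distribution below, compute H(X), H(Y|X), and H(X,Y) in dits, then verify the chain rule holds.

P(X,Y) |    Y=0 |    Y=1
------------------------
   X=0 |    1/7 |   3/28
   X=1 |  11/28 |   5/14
H(X,Y) = 0.5438, H(X) = 0.2442, H(Y|X) = 0.2995 (all in dits)

Chain rule: H(X,Y) = H(X) + H(Y|X)

Left side — joint entropy directly:
H(X,Y) = -Σ p(x,y) log p(x,y) = 0.5438 dits

Right side — compute H(Y|X) from the conditional distributions:
P(X) = (1/4, 3/4), so H(X) = 0.2442 dits
H(Y|X) = Σ_x P(X=x) · H(Y|X=x):
  P(Y|X=0) = (4/7, 3/7), H(Y|X=0) = 0.2966, weight P(X=0) = 1/4
  P(Y|X=1) = (11/21, 10/21), H(Y|X=1) = 0.3005, weight P(X=1) = 3/4
H(Y|X) = 0.2995 dits

H(X) + H(Y|X) = 0.2442 + 0.2995 = 0.5438 dits

Both sides equal 0.5438 dits. ✓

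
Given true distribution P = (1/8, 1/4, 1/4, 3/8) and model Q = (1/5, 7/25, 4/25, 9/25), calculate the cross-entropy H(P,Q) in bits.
1.9631 bits

Cross-entropy: H(P,Q) = -Σ p(x) log q(x)

Alternatively: H(P,Q) = H(P) + D_KL(P||Q)
H(P) = 1.9056 bits
D_KL(P||Q) = 0.0574 bits

H(P,Q) = 1.9056 + 0.0574 = 1.9631 bits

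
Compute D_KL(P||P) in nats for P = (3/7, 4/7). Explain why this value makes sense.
0.0000 nats

KL divergence satisfies the Gibbs inequality: D_KL(P||Q) ≥ 0 for all distributions P, Q.

D_KL(P||Q) = Σ p(x) log(p(x)/q(x))
Each term is p(x) × log_e(p(x)/p(x)) = p(x) × log_e(1) = 0, so the sum is 0.
D_KL(P||Q) = 0.0000 nats

When P = Q, the KL divergence is exactly 0, as there is no 'divergence' between identical distributions.

This non-negativity is a fundamental property: relative entropy cannot be negative because it measures how different Q is from P.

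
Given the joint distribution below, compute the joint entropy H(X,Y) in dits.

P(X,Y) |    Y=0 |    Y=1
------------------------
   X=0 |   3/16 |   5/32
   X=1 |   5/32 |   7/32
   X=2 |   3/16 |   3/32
0.7653 dits

Joint entropy is H(X,Y) = -Σ_{x,y} p(x,y) log p(x,y).

Summing over all non-zero entries:
H(X,Y) = -[3/16·log_10(3/16) + 5/32·log_10(5/32) + 5/32·log_10(5/32) + 7/32·log_10(7/32) + 3/16·log_10(3/16) + 3/32·log_10(3/32)]
H(X,Y) = 0.7653 dits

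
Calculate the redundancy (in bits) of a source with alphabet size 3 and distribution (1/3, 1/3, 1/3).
0.0000 bits

Redundancy measures how far a source is from maximum entropy:
R = H_max - H(X)

Maximum entropy for 3 symbols: H_max = log_2(3) = 1.5850 bits
Actual entropy: H(X) = 1.5850 bits
Redundancy: R = 1.5850 - 1.5850 = 0.0000 bits

This redundancy represents potential for compression: the source could be compressed by 0.0000 bits per symbol.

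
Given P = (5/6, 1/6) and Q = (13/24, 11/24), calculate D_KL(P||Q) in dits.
0.0827 dits

KL divergence: D_KL(P||Q) = Σ p(x) log(p(x)/q(x))

Computing term by term:
  x=0: 5/6 × log_10[(5/6)/(13/24)] = 5/6 × 0.1871 = 0.1559
  x=1: 1/6 × log_10[(1/6)/(11/24)] = 1/6 × -0.4393 = -0.0732

D_KL(P||Q) = 0.0827 dits

Note: KL divergence is always non-negative and equals 0 iff P = Q.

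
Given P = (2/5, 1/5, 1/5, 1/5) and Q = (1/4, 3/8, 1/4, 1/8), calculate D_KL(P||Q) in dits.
0.0485 dits

KL divergence: D_KL(P||Q) = Σ p(x) log(p(x)/q(x))

Computing term by term:
  x=0: 2/5 × log_10[(2/5)/(1/4)] = 2/5 × 0.2041 = 0.0816
  x=1: 1/5 × log_10[(1/5)/(3/8)] = 1/5 × -0.2730 = -0.0546
  x=2: 1/5 × log_10[(1/5)/(1/4)] = 1/5 × -0.0969 = -0.0194
  x=3: 1/5 × log_10[(1/5)/(1/8)] = 1/5 × 0.2041 = 0.0408

D_KL(P||Q) = 0.0485 dits

Note: KL divergence is always non-negative and equals 0 iff P = Q.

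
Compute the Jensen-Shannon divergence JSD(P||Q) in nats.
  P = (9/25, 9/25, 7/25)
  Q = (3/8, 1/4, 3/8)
0.0085 nats

Jensen-Shannon divergence is:
JSD(P||Q) = 0.5 × D_KL(P||M) + 0.5 × D_KL(Q||M)
where M = 0.5 × (P + Q) is the mixture distribution.

M = 0.5 × (9/25, 9/25, 7/25) + 0.5 × (3/8, 1/4, 3/8) = (0.3675, 0.305, 0.3275)

D_KL(P||M) = 0.0084 nats
D_KL(Q||M) = 0.0087 nats

JSD(P||Q) = 0.5 × 0.0084 + 0.5 × 0.0087 = 0.0085 nats

Unlike KL divergence, JSD is symmetric and bounded: 0 ≤ JSD ≤ log(2).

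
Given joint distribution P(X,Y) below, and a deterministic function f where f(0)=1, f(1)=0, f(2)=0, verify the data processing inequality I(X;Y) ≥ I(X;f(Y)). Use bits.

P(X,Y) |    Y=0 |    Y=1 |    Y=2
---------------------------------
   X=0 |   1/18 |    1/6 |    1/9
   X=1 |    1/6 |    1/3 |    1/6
I(X;Y) = 0.0092, I(X;f(Y)) = 0.0067, inequality holds: 0.0092 ≥ 0.0067

Data Processing Inequality: For any Markov chain X → Y → Z, we have I(X;Y) ≥ I(X;Z).

Here Z = f(Y) is a deterministic function of Y, forming X → Y → Z.

Original I(X;Y) = 0.0092 bits

After applying f:
P(X,Z) where Z=f(Y):
- P(X,Z=0) = P(X,Y=1) + P(X,Y=2)
- P(X,Z=1) = P(X,Y=0)

I(X;Z) = I(X;f(Y)) = 0.0067 bits

Verification: 0.0092 ≥ 0.0067 ✓

Information cannot be created by processing; the function f can only lose information about X.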